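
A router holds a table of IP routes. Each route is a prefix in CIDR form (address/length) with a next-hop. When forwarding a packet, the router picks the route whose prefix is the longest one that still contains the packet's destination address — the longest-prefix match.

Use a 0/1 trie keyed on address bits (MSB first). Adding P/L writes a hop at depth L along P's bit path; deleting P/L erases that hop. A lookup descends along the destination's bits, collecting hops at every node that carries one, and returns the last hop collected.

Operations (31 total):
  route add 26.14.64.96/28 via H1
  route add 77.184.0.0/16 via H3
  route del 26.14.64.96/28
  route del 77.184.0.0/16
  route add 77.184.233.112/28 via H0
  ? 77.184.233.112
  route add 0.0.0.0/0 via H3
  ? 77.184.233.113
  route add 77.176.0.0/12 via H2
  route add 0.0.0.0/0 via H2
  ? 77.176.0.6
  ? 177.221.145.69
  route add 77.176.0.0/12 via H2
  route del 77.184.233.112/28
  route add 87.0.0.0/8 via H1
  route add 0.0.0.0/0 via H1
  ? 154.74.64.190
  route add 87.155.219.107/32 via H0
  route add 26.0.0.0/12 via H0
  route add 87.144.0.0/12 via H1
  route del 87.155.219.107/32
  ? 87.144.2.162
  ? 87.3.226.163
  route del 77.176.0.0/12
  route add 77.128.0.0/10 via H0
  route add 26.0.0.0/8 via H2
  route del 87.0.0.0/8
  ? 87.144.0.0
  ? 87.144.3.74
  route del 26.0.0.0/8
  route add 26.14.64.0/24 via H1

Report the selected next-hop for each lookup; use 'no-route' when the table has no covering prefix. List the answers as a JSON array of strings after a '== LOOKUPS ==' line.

Process each operation:
  + 26.14.64.96/28 (H1) depth=28
  + 77.184.0.0/16 (H3) depth=16
  - 26.14.64.96/28 clear@28
  - 77.184.0.0/16 clear@16
  + 77.184.233.112/28 (H0) depth=28
  lookup 77.184.233.112: bits 0100110110111000111010010111 walk d0:-→d1:-→d2:-→d3:-→d4:-→d5:-→d6:-→d7:-→d8:-→d9:-→d10:-→d11:-→d12:-→d13:-→d14:-→d15:-→d16:-→d17:-→d18:-→d19:-→d20:-→d21:-→d22:-→d23:-→d24:-→d25:-→d26:-→d27:-→d28:H0 -> H0
  + 0.0.0.0/0 (H3) depth=0
  lookup 77.184.233.113: bits 0100110110111000111010010111 walk d0:H3→d1:-→d2:-→d3:-→d4:-→d5:-→d6:-→d7:-→d8:-→d9:-→d10:-→d11:-→d12:-→d13:-→d14:-→d15:-→d16:-→d17:-→d18:-→d19:-→d20:-→d21:-→d22:-→d23:-→d24:-→d25:-→d26:-→d27:-→d28:H0 -> H0
  + 77.176.0.0/12 (H2) depth=12
  + 0.0.0.0/0 (H2) depth=0
  lookup 77.176.0.6: bits 010011011011 walk d0:H2→d1:-→d2:-→d3:-→d4:-→d5:-→d6:-→d7:-→d8:-→d9:-→d10:-→d11:-→d12:H2 -> H2
  lookup 177.221.145.69: bits ε walk d0:H2 -> H2
  + 77.176.0.0/12 (H2) depth=12
  - 77.184.233.112/28 clear@28
  + 87.0.0.0/8 (H1) depth=8
  + 0.0.0.0/0 (H1) depth=0
  lookup 154.74.64.190: bits ε walk d0:H1 -> H1
  + 87.155.219.107/32 (H0) depth=32
  + 26.0.0.0/12 (H0) depth=12
  + 87.144.0.0/12 (H1) depth=12
  - 87.155.219.107/32 clear@32
  lookup 87.144.2.162: bits 010101111001 walk d0:H1→d1:-→d2:-→d3:-→d4:-→d5:-→d6:-→d7:-→d8:H1→d9:-→d10:-→d11:-→d12:H1 -> H1
  lookup 87.3.226.163: bits 01010111 walk d0:H1→d1:-→d2:-→d3:-→d4:-→d5:-→d6:-→d7:-→d8:H1 -> H1
  - 77.176.0.0/12 clear@12
  + 77.128.0.0/10 (H0) depth=10
  + 26.0.0.0/8 (H2) depth=8
  - 87.0.0.0/8 clear@8
  lookup 87.144.0.0: bits 010101111001 walk d0:H1→d1:-→d2:-→d3:-→d4:-→d5:-→d6:-→d7:-→d8:-→d9:-→d10:-→d11:-→d12:H1 -> H1
  lookup 87.144.3.74: bits 010101111001 walk d0:H1→d1:-→d2:-→d3:-→d4:-→d5:-→d6:-→d7:-→d8:-→d9:-→d10:-→d11:-→d12:H1 -> H1
  - 26.0.0.0/8 clear@8
  + 26.14.64.0/24 (H1) depth=24

== LOOKUPS ==
["H0","H0","H2","H2","H1","H1","H1","H1","H1"]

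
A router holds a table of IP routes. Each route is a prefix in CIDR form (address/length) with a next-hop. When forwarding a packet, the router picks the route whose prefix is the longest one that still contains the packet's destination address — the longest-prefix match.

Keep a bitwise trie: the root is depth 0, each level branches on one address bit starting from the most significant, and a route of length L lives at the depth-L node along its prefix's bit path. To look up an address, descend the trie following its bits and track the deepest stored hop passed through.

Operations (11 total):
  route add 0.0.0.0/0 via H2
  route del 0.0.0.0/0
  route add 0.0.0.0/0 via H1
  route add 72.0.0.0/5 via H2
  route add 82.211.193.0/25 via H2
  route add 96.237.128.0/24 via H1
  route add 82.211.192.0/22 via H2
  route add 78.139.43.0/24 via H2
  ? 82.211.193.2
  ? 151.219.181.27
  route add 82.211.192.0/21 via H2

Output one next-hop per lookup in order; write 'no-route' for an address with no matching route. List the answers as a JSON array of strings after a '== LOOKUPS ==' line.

Trace:
  add 0.0.0.0/0 -> H2 at depth 0
  del 0.0.0.0/0 (clear depth 0)
  add 0.0.0.0/0 -> H1 at depth 0
  add 72.0.0.0/5 -> H2 at depth 5
  add 82.211.193.0/25 -> H2 at depth 25
  add 96.237.128.0/24 -> H1 at depth 24
  add 82.211.192.0/22 -> H2 at depth 22
  add 78.139.43.0/24 -> H2 at depth 24
  ? 82.211.193.2  path d0:H1→d1:-→d2:-→d3:-→d4:-→d5:-→d6:-→d7:-→d8:-→d9:-→d10:-→d11:-→d12:-→d13:-→d14:-→d15:-→d16:-→d17:-→d18:-→d19:-→d20:-→d21:-→d22:H2→d23:-→d24:-→d25:H2  best=H2
  ? 151.219.181.27  path d0:H1  best=H1
  add 82.211.192.0/21 -> H2 at depth 21

== LOOKUPS ==
["H2","H1"]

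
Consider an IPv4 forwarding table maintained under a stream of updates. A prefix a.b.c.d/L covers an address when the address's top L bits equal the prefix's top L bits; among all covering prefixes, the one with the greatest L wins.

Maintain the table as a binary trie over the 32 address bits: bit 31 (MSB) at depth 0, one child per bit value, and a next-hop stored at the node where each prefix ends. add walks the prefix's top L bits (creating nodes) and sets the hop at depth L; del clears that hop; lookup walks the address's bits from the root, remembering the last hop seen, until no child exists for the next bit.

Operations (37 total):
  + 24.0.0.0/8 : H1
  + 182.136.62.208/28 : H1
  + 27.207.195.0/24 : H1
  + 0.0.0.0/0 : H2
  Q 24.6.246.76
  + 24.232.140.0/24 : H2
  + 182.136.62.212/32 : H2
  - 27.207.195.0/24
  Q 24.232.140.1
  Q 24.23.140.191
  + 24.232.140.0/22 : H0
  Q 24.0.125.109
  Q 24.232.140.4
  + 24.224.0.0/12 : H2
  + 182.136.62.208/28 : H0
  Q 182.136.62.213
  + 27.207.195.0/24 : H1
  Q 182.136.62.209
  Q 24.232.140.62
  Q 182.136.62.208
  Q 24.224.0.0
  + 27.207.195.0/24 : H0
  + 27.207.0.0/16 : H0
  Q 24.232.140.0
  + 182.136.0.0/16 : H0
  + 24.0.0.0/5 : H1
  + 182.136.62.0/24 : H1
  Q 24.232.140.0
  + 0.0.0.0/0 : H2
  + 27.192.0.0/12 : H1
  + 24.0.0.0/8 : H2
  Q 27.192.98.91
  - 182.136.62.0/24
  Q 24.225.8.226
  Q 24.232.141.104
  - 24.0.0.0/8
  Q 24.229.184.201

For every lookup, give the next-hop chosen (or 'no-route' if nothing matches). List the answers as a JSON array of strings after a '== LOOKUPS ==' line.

Apply in order:
  + 24.0.0.0/8 (H1) depth=8
  + 182.136.62.208/28 (H1) depth=28
  + 27.207.195.0/24 (H1) depth=24
  + 0.0.0.0/0 (H2) depth=0
  ? 24.6.246.76  path d0:H2→d1:-→d2:-→d3:-→d4:-→d5:-→d6:-→d7:-→d8:H1  best=H1
  + 24.232.140.0/24 (H2) depth=24
  + 182.136.62.212/32 (H2) depth=32
  del 27.207.195.0/24 (clear depth 24)
  ? 24.232.140.1  path d0:H2→d1:-→d2:-→d3:-→d4:-→d5:-→d6:-→d7:-→d8:H1→d9:-→d10:-→d11:-→d12:-→d13:-→d14:-→d15:-→d16:-→d17:-→d18:-→d19:-→d20:-→d21:-→d22:-→d23:-→d24:H2  best=H2
  ? 24.23.140.191  path d0:H2→d1:-→d2:-→d3:-→d4:-→d5:-→d6:-→d7:-→d8:H1  best=H1
  + 24.232.140.0/22 (H0) depth=22
  ? 24.0.125.109  path d0:H2→d1:-→d2:-→d3:-→d4:-→d5:-→d6:-→d7:-→d8:H1  best=H1
  ? 24.232.140.4  path d0:H2→d1:-→d2:-→d3:-→d4:-→d5:-→d6:-→d7:-→d8:H1→d9:-→d10:-→d11:-→d12:-→d13:-→d14:-→d15:-→d16:-→d17:-→d18:-→d19:-→d20:-→d21:-→d22:H0→d23:-→d24:H2  best=H2
  + 24.224.0.0/12 (H2) depth=12
  + 182.136.62.208/28 (H0) depth=28
  ? 182.136.62.213  path d0:H2→d1:-→d2:-→d3:-→d4:-→d5:-→d6:-→d7:-→d8:-→d9:-→d10:-→d11:-→d12:-→d13:-→d14:-→d15:-→d16:-→d17:-→d18:-→d19:-→d20:-→d21:-→d22:-→d23:-→d24:-→d25:-→d26:-→d27:-→d28:H0→d29:-→d30:-→d31:-  best=H0
  + 27.207.195.0/24 (H1) depth=24
  ? 182.136.62.209  path d0:H2→d1:-→d2:-→d3:-→d4:-→d5:-→d6:-→d7:-→d8:-→d9:-→d10:-→d11:-→d12:-→d13:-→d14:-→d15:-→d16:-→d17:-→d18:-→d19:-→d20:-→d21:-→d22:-→d23:-→d24:-→d25:-→d26:-→d27:-→d28:H0→d29:-  best=H0
  ? 24.232.140.62  path d0:H2→d1:-→d2:-→d3:-→d4:-→d5:-→d6:-→d7:-→d8:H1→d9:-→d10:-→d11:-→d12:H2→d13:-→d14:-→d15:-→d16:-→d17:-→d18:-→d19:-→d20:-→d21:-→d22:H0→d23:-→d24:H2  best=H2
  ? 182.136.62.208  path d0:H2→d1:-→d2:-→d3:-→d4:-→d5:-→d6:-→d7:-→d8:-→d9:-→d10:-→d11:-→d12:-→d13:-→d14:-→d15:-→d16:-→d17:-→d18:-→d19:-→d20:-→d21:-→d22:-→d23:-→d24:-→d25:-→d26:-→d27:-→d28:H0→d29:-  best=H0
  ? 24.224.0.0  path d0:H2→d1:-→d2:-→d3:-→d4:-→d5:-→d6:-→d7:-→d8:H1→d9:-→d10:-→d11:-→d12:H2  best=H2
  + 27.207.195.0/24 (H0) depth=24
  + 27.207.0.0/16 (H0) depth=16
  ? 24.232.140.0  path d0:H2→d1:-→d2:-→d3:-→d4:-→d5:-→d6:-→d7:-→d8:H1→d9:-→d10:-→d11:-→d12:H2→d13:-→d14:-→d15:-→d16:-→d17:-→d18:-→d19:-→d20:-→d21:-→d22:H0→d23:-→d24:H2  best=H2
  + 182.136.0.0/16 (H0) depth=16
  + 24.0.0.0/5 (H1) depth=5
  + 182.136.62.0/24 (H1) depth=24
  ? 24.232.140.0  path d0:H2→d1:-→d2:-→d3:-→d4:-→d5:H1→d6:-→d7:-→d8:H1→d9:-→d10:-→d11:-→d12:H2→d13:-→d14:-→d15:-→d16:-→d17:-→d18:-→d19:-→d20:-→d21:-→d22:H0→d23:-→d24:H2  best=H2
  + 0.0.0.0/0 (H2) depth=0
  + 27.192.0.0/12 (H1) depth=12
  + 24.0.0.0/8 (H2) depth=8
  ? 27.192.98.91  path d0:H2→d1:-→d2:-→d3:-→d4:-→d5:H1→d6:-→d7:-→d8:-→d9:-→d10:-→d11:-→d12:H1  best=H1
  del 182.136.62.0/24 (clear depth 24)
  ? 24.225.8.226  path d0:H2→d1:-→d2:-→d3:-→d4:-→d5:H1→d6:-→d7:-→d8:H2→d9:-→d10:-→d11:-→d12:H2  best=H2
  ? 24.232.141.104  path d0:H2→d1:-→d2:-→d3:-→d4:-→d5:H1→d6:-→d7:-→d8:H2→d9:-→d10:-→d11:-→d12:H2→d13:-→d14:-→d15:-→d16:-→d17:-→d18:-→d19:-→d20:-→d21:-→d22:H0→d23:-  best=H0
  del 24.0.0.0/8 (clear depth 8)
  ? 24.229.184.201  path d0:H2→d1:-→d2:-→d3:-→d4:-→d5:H1→d6:-→d7:-→d8:-→d9:-→d10:-→d11:-→d12:H2  best=H2

== LOOKUPS ==
["H1","H2","H1","H1","H2","H0","H0","H2","H0","H2","H2","H2","H1","H2","H0","H2"]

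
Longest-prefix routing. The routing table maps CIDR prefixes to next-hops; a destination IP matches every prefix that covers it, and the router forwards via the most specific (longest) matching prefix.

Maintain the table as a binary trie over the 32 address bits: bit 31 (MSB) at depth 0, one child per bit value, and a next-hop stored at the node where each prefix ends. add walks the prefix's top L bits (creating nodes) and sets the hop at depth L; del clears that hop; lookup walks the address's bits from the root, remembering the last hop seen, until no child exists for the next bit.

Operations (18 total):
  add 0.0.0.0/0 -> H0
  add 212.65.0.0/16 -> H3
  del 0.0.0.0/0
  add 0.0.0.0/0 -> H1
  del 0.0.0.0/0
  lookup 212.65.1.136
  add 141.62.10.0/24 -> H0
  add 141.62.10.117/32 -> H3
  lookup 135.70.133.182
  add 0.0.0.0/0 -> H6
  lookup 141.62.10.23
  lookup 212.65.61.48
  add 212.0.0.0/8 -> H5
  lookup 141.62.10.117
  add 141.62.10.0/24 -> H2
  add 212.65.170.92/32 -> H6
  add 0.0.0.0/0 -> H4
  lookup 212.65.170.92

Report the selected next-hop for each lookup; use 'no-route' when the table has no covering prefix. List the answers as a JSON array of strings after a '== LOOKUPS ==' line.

Apply in order:
  + 0.0.0.0/0 (H0) depth=0
  + 212.65.0.0/16 (H3) depth=16
  del 0.0.0.0/0 (clear depth 0)
  + 0.0.0.0/0 (H1) depth=0
  del 0.0.0.0/0 (clear depth 0)
  Q 212.65.1.136: descend 1101010001000001 ; hops seen [H3] ; pick H3
  + 141.62.10.0/24 (H0) depth=24
  + 141.62.10.117/32 (H3) depth=32
  Q 135.70.133.182: descend 1000 ; hops seen [∅] ; pick no-route
  + 0.0.0.0/0 (H6) depth=0
  Q 141.62.10.23: descend 1000110100111110000010100 ; hops seen [H6,H0] ; pick H0
  Q 212.65.61.48: descend 1101010001000001 ; hops seen [H6,H3] ; pick H3
  + 212.0.0.0/8 (H5) depth=8
  Q 141.62.10.117: descend 10001101001111100000101001110101 ; hops seen [H6,H0,H3] ; pick H3
  + 141.62.10.0/24 (H2) depth=24
  + 212.65.170.92/32 (H6) depth=32
  + 0.0.0.0/0 (H4) depth=0
  Q 212.65.170.92: descend 11010100010000011010101001011100 ; hops seen [H4,H5,H3,H6] ; pick H6

== LOOKUPS ==
["H3","no-route","H0","H3","H3","H6"]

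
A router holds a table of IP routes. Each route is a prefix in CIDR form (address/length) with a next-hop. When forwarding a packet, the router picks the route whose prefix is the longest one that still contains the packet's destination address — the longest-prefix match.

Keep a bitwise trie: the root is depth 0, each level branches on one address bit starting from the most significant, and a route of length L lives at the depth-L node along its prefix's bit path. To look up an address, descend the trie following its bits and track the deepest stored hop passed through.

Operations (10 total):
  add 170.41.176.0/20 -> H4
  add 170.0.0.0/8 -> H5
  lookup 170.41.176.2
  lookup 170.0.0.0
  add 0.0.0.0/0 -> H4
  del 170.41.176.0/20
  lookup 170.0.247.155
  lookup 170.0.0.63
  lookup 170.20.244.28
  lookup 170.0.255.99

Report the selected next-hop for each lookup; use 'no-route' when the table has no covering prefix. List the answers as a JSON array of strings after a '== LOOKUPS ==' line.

Trace:
  + 170.41.176.0/20 (H4) depth=20
  + 170.0.0.0/8 (H5) depth=8
  Q 170.41.176.2: descend 10101010001010011011 ; hops seen [H5,H4] ; pick H4
  Q 170.0.0.0: descend 1010101000 ; hops seen [H5] ; pick H5
  + 0.0.0.0/0 (H4) depth=0
  - 170.41.176.0/20 clear@20
  Q 170.0.247.155: descend 1010101000 ; hops seen [H4,H5] ; pick H5
  Q 170.0.0.63: descend 1010101000 ; hops seen [H4,H5] ; pick H5
  Q 170.20.244.28: descend 1010101000 ; hops seen [H4,H5] ; pick H5
  Q 170.0.255.99: descend 1010101000 ; hops seen [H4,H5] ; pick H5

== LOOKUPS ==
["H4","H5","H5","H5","H5","H5"]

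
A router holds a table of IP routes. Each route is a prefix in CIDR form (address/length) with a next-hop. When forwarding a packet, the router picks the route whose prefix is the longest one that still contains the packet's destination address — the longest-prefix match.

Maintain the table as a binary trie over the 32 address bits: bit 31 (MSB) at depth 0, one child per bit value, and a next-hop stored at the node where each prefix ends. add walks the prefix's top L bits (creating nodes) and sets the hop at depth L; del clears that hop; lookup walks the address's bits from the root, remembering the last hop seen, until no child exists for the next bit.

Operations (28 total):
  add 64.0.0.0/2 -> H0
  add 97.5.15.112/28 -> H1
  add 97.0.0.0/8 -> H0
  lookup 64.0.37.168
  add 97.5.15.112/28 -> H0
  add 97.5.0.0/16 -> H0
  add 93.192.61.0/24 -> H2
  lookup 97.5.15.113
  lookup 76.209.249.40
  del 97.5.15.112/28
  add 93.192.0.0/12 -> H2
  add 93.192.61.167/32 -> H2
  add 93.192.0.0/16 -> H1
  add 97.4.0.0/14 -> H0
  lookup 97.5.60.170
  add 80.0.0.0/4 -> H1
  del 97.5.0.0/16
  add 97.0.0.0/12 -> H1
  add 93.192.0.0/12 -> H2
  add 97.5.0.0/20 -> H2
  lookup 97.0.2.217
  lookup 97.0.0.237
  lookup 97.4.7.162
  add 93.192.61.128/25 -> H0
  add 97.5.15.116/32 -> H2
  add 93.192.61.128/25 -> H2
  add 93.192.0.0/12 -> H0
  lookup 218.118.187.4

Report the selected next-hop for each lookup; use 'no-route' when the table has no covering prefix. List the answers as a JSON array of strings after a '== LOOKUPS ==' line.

Trace:
  + 64.0.0.0/2 (H0) depth=2
  + 97.5.15.112/28 (H1) depth=28
  + 97.0.0.0/8 (H0) depth=8
  Q 64.0.37.168: descend 01 ; hops seen [H0] ; pick H0
  + 97.5.15.112/28 (H0) depth=28
  + 97.5.0.0/16 (H0) depth=16
  + 93.192.61.0/24 (H2) depth=24
  Q 97.5.15.113: descend 0110000100000101000011110111 ; hops seen [H0,H0,H0,H0] ; pick H0
  Q 76.209.249.40: descend 010 ; hops seen [H0] ; pick H0
  del 97.5.15.112/28 (clear depth 28)
  + 93.192.0.0/12 (H2) depth=12
  + 93.192.61.167/32 (H2) depth=32
  + 93.192.0.0/16 (H1) depth=16
  + 97.4.0.0/14 (H0) depth=14
  Q 97.5.60.170: descend 011000010000010100 ; hops seen [H0,H0,H0,H0] ; pick H0
  + 80.0.0.0/4 (H1) depth=4
  del 97.5.0.0/16 (clear depth 16)
  + 97.0.0.0/12 (H1) depth=12
  + 93.192.0.0/12 (H2) depth=12
  + 97.5.0.0/20 (H2) depth=20
  Q 97.0.2.217: descend 0110000100000 ; hops seen [H0,H0,H1] ; pick H1
  Q 97.0.0.237: descend 0110000100000 ; hops seen [H0,H0,H1] ; pick H1
  Q 97.4.7.162: descend 011000010000010 ; hops seen [H0,H0,H1,H0] ; pick H0
  + 93.192.61.128/25 (H0) depth=25
  + 97.5.15.116/32 (H2) depth=32
  + 93.192.61.128/25 (H2) depth=25
  + 93.192.0.0/12 (H0) depth=12
  Q 218.118.187.4: descend ε ; hops seen [∅] ; pick no-route

== LOOKUPS ==
["H0","H0","H0","H0","H1","H1","H0","no-route"]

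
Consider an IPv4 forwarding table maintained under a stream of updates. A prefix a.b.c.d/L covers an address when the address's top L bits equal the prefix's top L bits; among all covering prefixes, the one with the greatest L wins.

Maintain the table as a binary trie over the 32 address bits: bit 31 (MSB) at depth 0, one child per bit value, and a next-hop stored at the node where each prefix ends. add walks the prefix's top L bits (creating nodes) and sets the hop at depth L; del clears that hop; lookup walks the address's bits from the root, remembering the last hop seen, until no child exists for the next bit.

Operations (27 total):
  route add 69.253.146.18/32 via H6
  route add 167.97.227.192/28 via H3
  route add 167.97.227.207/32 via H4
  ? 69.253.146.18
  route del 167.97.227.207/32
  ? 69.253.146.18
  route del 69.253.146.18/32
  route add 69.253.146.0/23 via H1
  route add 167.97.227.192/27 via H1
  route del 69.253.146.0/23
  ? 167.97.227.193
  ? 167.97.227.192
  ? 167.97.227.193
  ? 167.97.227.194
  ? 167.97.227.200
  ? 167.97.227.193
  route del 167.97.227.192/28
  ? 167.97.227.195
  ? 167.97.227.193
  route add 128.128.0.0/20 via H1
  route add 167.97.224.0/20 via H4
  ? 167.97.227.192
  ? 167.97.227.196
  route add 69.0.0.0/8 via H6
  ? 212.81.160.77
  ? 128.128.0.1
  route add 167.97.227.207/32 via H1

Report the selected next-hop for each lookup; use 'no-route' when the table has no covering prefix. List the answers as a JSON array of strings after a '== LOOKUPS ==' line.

Trace:
  add 69.253.146.18/32 -> H6 at depth 32
  add 167.97.227.192/28 -> H3 at depth 28
  add 167.97.227.207/32 -> H4 at depth 32
  Q 69.253.146.18: descend 01000101111111011001001000010010 ; hops seen [H6] ; pick H6
  - 167.97.227.207/32 clear@32
  Q 69.253.146.18: descend 01000101111111011001001000010010 ; hops seen [H6] ; pick H6
  - 69.253.146.18/32 clear@32
  add 69.253.146.0/23 -> H1 at depth 23
  add 167.97.227.192/27 -> H1 at depth 27
  - 69.253.146.0/23 clear@23
  Q 167.97.227.193: descend 1010011101100001111000111100 ; hops seen [H1,H3] ; pick H3
  Q 167.97.227.192: descend 1010011101100001111000111100 ; hops seen [H1,H3] ; pick H3
  Q 167.97.227.193: descend 1010011101100001111000111100 ; hops seen [H1,H3] ; pick H3
  Q 167.97.227.194: descend 1010011101100001111000111100 ; hops seen [H1,H3] ; pick H3
  Q 167.97.227.200: descend 10100111011000011110001111001 ; hops seen [H1,H3] ; pick H3
  Q 167.97.227.193: descend 1010011101100001111000111100 ; hops seen [H1,H3] ; pick H3
  - 167.97.227.192/28 clear@28
  Q 167.97.227.195: descend 1010011101100001111000111100 ; hops seen [H1] ; pick H1
  Q 167.97.227.193: descend 1010011101100001111000111100 ; hops seen [H1] ; pick H1
  add 128.128.0.0/20 -> H1 at depth 20
  add 167.97.224.0/20 -> H4 at depth 20
  Q 167.97.227.192: descend 1010011101100001111000111100 ; hops seen [H4,H1] ; pick H1
  Q 167.97.227.196: descend 1010011101100001111000111100 ; hops seen [H4,H1] ; pick H1
  add 69.0.0.0/8 -> H6 at depth 8
  Q 212.81.160.77: descend 1 ; hops seen [∅] ; pick no-route
  Q 128.128.0.1: descend 10000000100000000000 ; hops seen [H1] ; pick H1
  add 167.97.227.207/32 -> H1 at depth 32

== LOOKUPS ==
["H6","H6","H3","H3","H3","H3","H3","H3","H1","H1","H1","H1","no-route","H1"]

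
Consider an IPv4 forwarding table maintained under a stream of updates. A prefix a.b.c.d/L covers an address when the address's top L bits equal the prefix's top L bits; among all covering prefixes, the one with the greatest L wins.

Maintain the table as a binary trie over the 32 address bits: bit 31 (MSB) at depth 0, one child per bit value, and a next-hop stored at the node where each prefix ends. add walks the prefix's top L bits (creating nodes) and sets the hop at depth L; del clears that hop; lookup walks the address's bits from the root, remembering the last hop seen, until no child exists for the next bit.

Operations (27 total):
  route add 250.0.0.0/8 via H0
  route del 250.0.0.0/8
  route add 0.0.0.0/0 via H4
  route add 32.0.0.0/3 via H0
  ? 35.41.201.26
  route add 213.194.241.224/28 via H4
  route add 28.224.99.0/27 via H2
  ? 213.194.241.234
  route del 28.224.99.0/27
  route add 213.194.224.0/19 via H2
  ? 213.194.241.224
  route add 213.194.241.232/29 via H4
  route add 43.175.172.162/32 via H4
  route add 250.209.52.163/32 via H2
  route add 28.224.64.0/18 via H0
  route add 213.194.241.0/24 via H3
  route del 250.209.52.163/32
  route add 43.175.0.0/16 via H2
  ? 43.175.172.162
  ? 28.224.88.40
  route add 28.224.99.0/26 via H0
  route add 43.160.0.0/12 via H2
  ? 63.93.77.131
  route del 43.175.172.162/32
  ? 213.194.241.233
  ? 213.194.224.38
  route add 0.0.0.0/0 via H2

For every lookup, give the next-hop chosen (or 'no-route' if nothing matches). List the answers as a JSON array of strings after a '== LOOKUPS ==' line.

Process each operation:
  + 250.0.0.0/8 (H0) depth=8
  del 250.0.0.0/8 (clear depth 8)
  + 0.0.0.0/0 (H4) depth=0
  + 32.0.0.0/3 (H0) depth=3
  ? 35.41.201.26  path d0:H4→d1:-→d2:-→d3:H0  best=H0
  + 213.194.241.224/28 (H4) depth=28
  + 28.224.99.0/27 (H2) depth=27
  ? 213.194.241.234  path d0:H4→d1:-→d2:-→d3:-→d4:-→d5:-→d6:-→d7:-→d8:-→d9:-→d10:-→d11:-→d12:-→d13:-→d14:-→d15:-→d16:-→d17:-→d18:-→d19:-→d20:-→d21:-→d22:-→d23:-→d24:-→d25:-→d26:-→d27:-→d28:H4  best=H4
  del 28.224.99.0/27 (clear depth 27)
  + 213.194.224.0/19 (H2) depth=19
  ? 213.194.241.224  path d0:H4→d1:-→d2:-→d3:-→d4:-→d5:-→d6:-→d7:-→d8:-→d9:-→d10:-→d11:-→d12:-→d13:-→d14:-→d15:-→d16:-→d17:-→d18:-→d19:H2→d20:-→d21:-→d22:-→d23:-→d24:-→d25:-→d26:-→d27:-→d28:H4  best=H4
  + 213.194.241.232/29 (H4) depth=29
  + 43.175.172.162/32 (H4) depth=32
  + 250.209.52.163/32 (H2) depth=32
  + 28.224.64.0/18 (H0) depth=18
  + 213.194.241.0/24 (H3) depth=24
  del 250.209.52.163/32 (clear depth 32)
  + 43.175.0.0/16 (H2) depth=16
  ? 43.175.172.162  path d0:H4→d1:-→d2:-→d3:H0→d4:-→d5:-→d6:-→d7:-→d8:-→d9:-→d10:-→d11:-→d12:-→d13:-→d14:-→d15:-→d16:H2→d17:-→d18:-→d19:-→d20:-→d21:-→d22:-→d23:-→d24:-→d25:-→d26:-→d27:-→d28:-→d29:-→d30:-→d31:-→d32:H4  best=H4
  ? 28.224.88.40  path d0:H4→d1:-→d2:-→d3:-→d4:-→d5:-→d6:-→d7:-→d8:-→d9:-→d10:-→d11:-→d12:-→d13:-→d14:-→d15:-→d16:-→d17:-→d18:H0  best=H0
  + 28.224.99.0/26 (H0) depth=26
  + 43.160.0.0/12 (H2) depth=12
  ? 63.93.77.131  path d0:H4→d1:-→d2:-→d3:H0  best=H0
  del 43.175.172.162/32 (clear depth 32)
  ? 213.194.241.233  path d0:H4→d1:-→d2:-→d3:-→d4:-→d5:-→d6:-→d7:-→d8:-→d9:-→d10:-→d11:-→d12:-→d13:-→d14:-→d15:-→d16:-→d17:-→d18:-→d19:H2→d20:-→d21:-→d22:-→d23:-→d24:H3→d25:-→d26:-→d27:-→d28:H4→d29:H4  best=H4
  ? 213.194.224.38  path d0:H4→d1:-→d2:-→d3:-→d4:-→d5:-→d6:-→d7:-→d8:-→d9:-→d10:-→d11:-→d12:-→d13:-→d14:-→d15:-→d16:-→d17:-→d18:-→d19:H2  best=H2
  + 0.0.0.0/0 (H2) depth=0

== LOOKUPS ==
["H0","H4","H4","H4","H0","H0","H4","H2"]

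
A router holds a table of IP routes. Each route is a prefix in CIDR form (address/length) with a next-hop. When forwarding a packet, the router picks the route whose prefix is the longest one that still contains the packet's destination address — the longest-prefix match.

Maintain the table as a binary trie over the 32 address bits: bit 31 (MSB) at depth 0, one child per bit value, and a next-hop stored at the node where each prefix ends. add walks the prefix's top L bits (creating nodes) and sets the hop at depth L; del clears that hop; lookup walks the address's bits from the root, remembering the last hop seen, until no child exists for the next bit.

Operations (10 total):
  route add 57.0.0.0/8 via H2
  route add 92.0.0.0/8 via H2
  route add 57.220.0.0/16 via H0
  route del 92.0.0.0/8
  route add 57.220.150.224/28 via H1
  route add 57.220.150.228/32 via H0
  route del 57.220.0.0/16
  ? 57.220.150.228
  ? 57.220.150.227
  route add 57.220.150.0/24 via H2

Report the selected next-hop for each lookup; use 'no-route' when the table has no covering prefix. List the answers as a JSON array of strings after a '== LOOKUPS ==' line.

Process each operation:
  add 57.0.0.0/8 -> H2 at depth 8
  add 92.0.0.0/8 -> H2 at depth 8
  add 57.220.0.0/16 -> H0 at depth 16
  - 92.0.0.0/8 clear@8
  add 57.220.150.224/28 -> H1 at depth 28
  add 57.220.150.228/32 -> H0 at depth 32
  - 57.220.0.0/16 clear@16
  Q 57.220.150.228: descend 00111001110111001001011011100100 ; hops seen [H2,H1,H0] ; pick H0
  Q 57.220.150.227: descend 00111001110111001001011011100 ; hops seen [H2,H1] ; pick H1
  add 57.220.150.0/24 -> H2 at depth 24

== LOOKUPS ==
["H0","H1"]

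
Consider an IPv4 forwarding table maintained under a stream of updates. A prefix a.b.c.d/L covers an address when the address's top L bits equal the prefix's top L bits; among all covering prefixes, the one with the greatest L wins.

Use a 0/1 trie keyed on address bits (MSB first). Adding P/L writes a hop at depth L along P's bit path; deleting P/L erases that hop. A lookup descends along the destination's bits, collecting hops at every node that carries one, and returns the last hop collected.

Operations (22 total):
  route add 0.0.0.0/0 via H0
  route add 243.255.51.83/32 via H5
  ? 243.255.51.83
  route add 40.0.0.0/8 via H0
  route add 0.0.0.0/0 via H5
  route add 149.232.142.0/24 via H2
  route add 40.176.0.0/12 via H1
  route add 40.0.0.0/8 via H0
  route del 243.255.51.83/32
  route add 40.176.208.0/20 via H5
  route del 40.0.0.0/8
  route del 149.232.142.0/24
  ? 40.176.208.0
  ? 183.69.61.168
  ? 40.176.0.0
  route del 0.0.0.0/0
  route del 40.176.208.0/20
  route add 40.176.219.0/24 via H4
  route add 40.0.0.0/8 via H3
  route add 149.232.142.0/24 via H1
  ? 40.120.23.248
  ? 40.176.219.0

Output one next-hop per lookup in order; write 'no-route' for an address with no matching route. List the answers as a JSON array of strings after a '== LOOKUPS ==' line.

Apply in order:
  add 0.0.0.0/0 -> H0 at depth 0
  add 243.255.51.83/32 -> H5 at depth 32
  lookup 243.255.51.83: bits 11110011111111110011001101010011 walk d0:H0→d1:-→d2:-→d3:-→d4:-→d5:-→d6:-→d7:-→d8:-→d9:-→d10:-→d11:-→d12:-→d13:-→d14:-→d15:-→d16:-→d17:-→d18:-→d19:-→d20:-→d21:-→d22:-→d23:-→d24:-→d25:-→d26:-→d27:-→d28:-→d29:-→d30:-→d31:-→d32:H5 -> H5
  add 40.0.0.0/8 -> H0 at depth 8
  add 0.0.0.0/0 -> H5 at depth 0
  add 149.232.142.0/24 -> H2 at depth 24
  add 40.176.0.0/12 -> H1 at depth 12
  add 40.0.0.0/8 -> H0 at depth 8
  del 243.255.51.83/32 (clear depth 32)
  add 40.176.208.0/20 -> H5 at depth 20
  del 40.0.0.0/8 (clear depth 8)
  del 149.232.142.0/24 (clear depth 24)
  lookup 40.176.208.0: bits 00101000101100001101 walk d0:H5→d1:-→d2:-→d3:-→d4:-→d5:-→d6:-→d7:-→d8:-→d9:-→d10:-→d11:-→d12:H1→d13:-→d14:-→d15:-→d16:-→d17:-→d18:-→d19:-→d20:H5 -> H5
  lookup 183.69.61.168: bits 10 walk d0:H5→d1:-→d2:- -> H5
  lookup 40.176.0.0: bits 0010100010110000 walk d0:H5→d1:-→d2:-→d3:-→d4:-→d5:-→d6:-→d7:-→d8:-→d9:-→d10:-→d11:-→d12:H1→d13:-→d14:-→d15:-→d16:- -> H1
  del 0.0.0.0/0 (clear depth 0)
  del 40.176.208.0/20 (clear depth 20)
  add 40.176.219.0/24 -> H4 at depth 24
  add 40.0.0.0/8 -> H3 at depth 8
  add 149.232.142.0/24 -> H1 at depth 24
  lookup 40.120.23.248: bits 00101000 walk d0:-→d1:-→d2:-→d3:-→d4:-→d5:-→d6:-→d7:-→d8:H3 -> H3
  lookup 40.176.219.0: bits 001010001011000011011011 walk d0:-→d1:-→d2:-→d3:-→d4:-→d5:-→d6:-→d7:-→d8:H3→d9:-→d10:-→d11:-→d12:H1→d13:-→d14:-→d15:-→d16:-→d17:-→d18:-→d19:-→d20:-→d21:-→d22:-→d23:-→d24:H4 -> H4

== LOOKUPS ==
["H5","H5","H5","H1","H3","H4"]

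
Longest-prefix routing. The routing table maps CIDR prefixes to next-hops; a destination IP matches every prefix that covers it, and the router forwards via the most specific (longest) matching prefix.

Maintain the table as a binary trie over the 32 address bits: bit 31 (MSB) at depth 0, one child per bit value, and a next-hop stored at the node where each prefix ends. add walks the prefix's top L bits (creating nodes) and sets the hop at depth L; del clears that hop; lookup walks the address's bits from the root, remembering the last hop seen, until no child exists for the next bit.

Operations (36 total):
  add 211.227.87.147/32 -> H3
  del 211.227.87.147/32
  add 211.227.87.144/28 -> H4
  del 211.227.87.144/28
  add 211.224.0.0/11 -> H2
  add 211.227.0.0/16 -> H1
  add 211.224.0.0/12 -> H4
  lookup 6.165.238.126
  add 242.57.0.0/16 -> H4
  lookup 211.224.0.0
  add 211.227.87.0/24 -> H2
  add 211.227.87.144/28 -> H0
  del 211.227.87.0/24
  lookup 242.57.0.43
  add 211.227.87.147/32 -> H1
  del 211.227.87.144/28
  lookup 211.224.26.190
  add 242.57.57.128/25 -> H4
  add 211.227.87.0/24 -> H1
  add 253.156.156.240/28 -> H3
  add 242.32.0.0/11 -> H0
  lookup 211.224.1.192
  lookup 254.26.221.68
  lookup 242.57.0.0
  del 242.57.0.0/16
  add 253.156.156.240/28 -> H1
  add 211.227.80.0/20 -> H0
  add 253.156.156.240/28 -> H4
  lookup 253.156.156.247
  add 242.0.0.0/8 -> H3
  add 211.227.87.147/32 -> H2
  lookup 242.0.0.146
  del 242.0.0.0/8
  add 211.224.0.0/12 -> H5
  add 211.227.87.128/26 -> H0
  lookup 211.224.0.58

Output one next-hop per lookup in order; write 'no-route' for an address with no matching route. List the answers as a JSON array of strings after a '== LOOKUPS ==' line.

Process each operation:
  + 211.227.87.147/32 (H3) depth=32
  del 211.227.87.147/32 (clear depth 32)
  + 211.227.87.144/28 (H4) depth=28
  del 211.227.87.144/28 (clear depth 28)
  + 211.224.0.0/11 (H2) depth=11
  + 211.227.0.0/16 (H1) depth=16
  + 211.224.0.0/12 (H4) depth=12
  lookup 6.165.238.126: bits ε walk d0:- -> no-route
  + 242.57.0.0/16 (H4) depth=16
  lookup 211.224.0.0: bits 11010011111000 walk d0:-→d1:-→d2:-→d3:-→d4:-→d5:-→d6:-→d7:-→d8:-→d9:-→d10:-→d11:H2→d12:H4→d13:-→d14:- -> H4
  + 211.227.87.0/24 (H2) depth=24
  + 211.227.87.144/28 (H0) depth=28
  del 211.227.87.0/24 (clear depth 24)
  lookup 242.57.0.43: bits 1111001000111001 walk d0:-→d1:-→d2:-→d3:-→d4:-→d5:-→d6:-→d7:-→d8:-→d9:-→d10:-→d11:-→d12:-→d13:-→d14:-→d15:-→d16:H4 -> H4
  + 211.227.87.147/32 (H1) depth=32
  del 211.227.87.144/28 (clear depth 28)
  lookup 211.224.26.190: bits 11010011111000 walk d0:-→d1:-→d2:-→d3:-→d4:-→d5:-→d6:-→d7:-→d8:-→d9:-→d10:-→d11:H2→d12:H4→d13:-→d14:- -> H4
  + 242.57.57.128/25 (H4) depth=25
  + 211.227.87.0/24 (H1) depth=24
  + 253.156.156.240/28 (H3) depth=28
  + 242.32.0.0/11 (H0) depth=11
  lookup 211.224.1.192: bits 11010011111000 walk d0:-→d1:-→d2:-→d3:-→d4:-→d5:-→d6:-→d7:-→d8:-→d9:-→d10:-→d11:H2→d12:H4→d13:-→d14:- -> H4
  lookup 254.26.221.68: bits 111111 walk d0:-→d1:-→d2:-→d3:-→d4:-→d5:-→d6:- -> no-route
  lookup 242.57.0.0: bits 111100100011100100 walk d0:-→d1:-→d2:-→d3:-→d4:-→d5:-→d6:-→d7:-→d8:-→d9:-→d10:-→d11:H0→d12:-→d13:-→d14:-→d15:-→d16:H4→d17:-→d18:- -> H4
  del 242.57.0.0/16 (clear depth 16)
  + 253.156.156.240/28 (H1) depth=28
  + 211.227.80.0/20 (H0) depth=20
  + 253.156.156.240/28 (H4) depth=28
  lookup 253.156.156.247: bits 1111110110011100100111001111 walk d0:-→d1:-→d2:-→d3:-→d4:-→d5:-→d6:-→d7:-→d8:-→d9:-→d10:-→d11:-→d12:-→d13:-→d14:-→d15:-→d16:-→d17:-→d18:-→d19:-→d20:-→d21:-→d22:-→d23:-→d24:-→d25:-→d26:-→d27:-→d28:H4 -> H4
  + 242.0.0.0/8 (H3) depth=8
  + 211.227.87.147/32 (H2) depth=32
  lookup 242.0.0.146: bits 1111001000 walk d0:-→d1:-→d2:-→d3:-→d4:-→d5:-→d6:-→d7:-→d8:H3→d9:-→d10:- -> H3
  del 242.0.0.0/8 (clear depth 8)
  + 211.224.0.0/12 (H5) depth=12
  + 211.227.87.128/26 (H0) depth=26
  lookup 211.224.0.58: bits 11010011111000 walk d0:-→d1:-→d2:-→d3:-→d4:-→d5:-→d6:-→d7:-→d8:-→d9:-→d10:-→d11:H2→d12:H5→d13:-→d14:- -> H5

== LOOKUPS ==
["no-route","H4","H4","H4","H4","no-route","H4","H4","H3","H5"]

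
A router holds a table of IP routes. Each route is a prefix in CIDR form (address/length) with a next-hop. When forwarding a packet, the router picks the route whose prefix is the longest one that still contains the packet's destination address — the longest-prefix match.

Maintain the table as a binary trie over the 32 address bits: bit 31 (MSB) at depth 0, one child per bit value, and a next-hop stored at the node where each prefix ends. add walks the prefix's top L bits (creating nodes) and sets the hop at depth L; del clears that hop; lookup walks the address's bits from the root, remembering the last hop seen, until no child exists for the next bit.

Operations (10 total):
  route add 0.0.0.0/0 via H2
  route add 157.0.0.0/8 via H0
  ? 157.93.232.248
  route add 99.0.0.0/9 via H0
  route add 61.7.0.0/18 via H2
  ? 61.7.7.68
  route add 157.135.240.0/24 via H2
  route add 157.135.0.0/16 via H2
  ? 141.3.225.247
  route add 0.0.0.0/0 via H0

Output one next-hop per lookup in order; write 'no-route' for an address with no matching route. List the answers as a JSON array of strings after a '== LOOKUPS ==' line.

Trace:
  + 0.0.0.0/0 (H2) depth=0
  + 157.0.0.0/8 (H0) depth=8
  ? 157.93.232.248  path d0:H2→d1:-→d2:-→d3:-→d4:-→d5:-→d6:-→d7:-→d8:H0  best=H0
  + 99.0.0.0/9 (H0) depth=9
  + 61.7.0.0/18 (H2) depth=18
  ? 61.7.7.68  path d0:H2→d1:-→d2:-→d3:-→d4:-→d5:-→d6:-→d7:-→d8:-→d9:-→d10:-→d11:-→d12:-→d13:-→d14:-→d15:-→d16:-→d17:-→d18:H2  best=H2
  + 157.135.240.0/24 (H2) depth=24
  + 157.135.0.0/16 (H2) depth=16
  ? 141.3.225.247  path d0:H2→d1:-→d2:-→d3:-  best=H2
  + 0.0.0.0/0 (H0) depth=0

== LOOKUPS ==
["H0","H2","H2"]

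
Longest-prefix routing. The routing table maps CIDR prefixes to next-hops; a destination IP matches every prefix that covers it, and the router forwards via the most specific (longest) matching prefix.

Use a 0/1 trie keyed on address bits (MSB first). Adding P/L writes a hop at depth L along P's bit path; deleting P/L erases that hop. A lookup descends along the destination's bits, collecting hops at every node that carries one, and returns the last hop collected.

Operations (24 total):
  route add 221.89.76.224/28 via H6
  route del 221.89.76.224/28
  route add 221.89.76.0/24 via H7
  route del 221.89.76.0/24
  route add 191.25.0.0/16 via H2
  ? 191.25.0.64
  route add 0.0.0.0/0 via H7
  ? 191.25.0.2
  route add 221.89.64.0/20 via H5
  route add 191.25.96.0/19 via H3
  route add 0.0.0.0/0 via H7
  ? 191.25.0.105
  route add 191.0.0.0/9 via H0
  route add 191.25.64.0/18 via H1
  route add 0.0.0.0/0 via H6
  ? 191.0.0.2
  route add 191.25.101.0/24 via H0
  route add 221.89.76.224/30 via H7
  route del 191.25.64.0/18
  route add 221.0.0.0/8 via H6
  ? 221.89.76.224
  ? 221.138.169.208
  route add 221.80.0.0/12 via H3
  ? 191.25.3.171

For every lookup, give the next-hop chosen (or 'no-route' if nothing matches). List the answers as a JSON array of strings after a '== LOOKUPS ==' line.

Process each operation:
  + 221.89.76.224/28 (H6) depth=28
  del 221.89.76.224/28 (clear depth 28)
  + 221.89.76.0/24 (H7) depth=24
  del 221.89.76.0/24 (clear depth 24)
  + 191.25.0.0/16 (H2) depth=16
  lookup 191.25.0.64: bits 1011111100011001 walk d0:-→d1:-→d2:-→d3:-→d4:-→d5:-→d6:-→d7:-→d8:-→d9:-→d10:-→d11:-→d12:-→d13:-→d14:-→d15:-→d16:H2 -> H2
  + 0.0.0.0/0 (H7) depth=0
  lookup 191.25.0.2: bits 1011111100011001 walk d0:H7→d1:-→d2:-→d3:-→d4:-→d5:-→d6:-→d7:-→d8:-→d9:-→d10:-→d11:-→d12:-→d13:-→d14:-→d15:-→d16:H2 -> H2
  + 221.89.64.0/20 (H5) depth=20
  + 191.25.96.0/19 (H3) depth=19
  + 0.0.0.0/0 (H7) depth=0
  lookup 191.25.0.105: bits 10111111000110010 walk d0:H7→d1:-→d2:-→d3:-→d4:-→d5:-→d6:-→d7:-→d8:-→d9:-→d10:-→d11:-→d12:-→d13:-→d14:-→d15:-→d16:H2→d17:- -> H2
  + 191.0.0.0/9 (H0) depth=9
  + 191.25.64.0/18 (H1) depth=18
  + 0.0.0.0/0 (H6) depth=0
  lookup 191.0.0.2: bits 10111111000 walk d0:H6→d1:-→d2:-→d3:-→d4:-→d5:-→d6:-→d7:-→d8:-→d9:H0→d10:-→d11:- -> H0
  + 191.25.101.0/24 (H0) depth=24
  + 221.89.76.224/30 (H7) depth=30
  del 191.25.64.0/18 (clear depth 18)
  + 221.0.0.0/8 (H6) depth=8
  lookup 221.89.76.224: bits 110111010101100101001100111000 walk d0:H6→d1:-→d2:-→d3:-→d4:-→d5:-→d6:-→d7:-→d8:H6→d9:-→d10:-→d11:-→d12:-→d13:-→d14:-→d15:-→d16:-→d17:-→d18:-→d19:-→d20:H5→d21:-→d22:-→d23:-→d24:-→d25:-→d26:-→d27:-→d28:-→d29:-→d30:H7 -> H7
  lookup 221.138.169.208: bits 11011101 walk d0:H6→d1:-→d2:-→d3:-→d4:-→d5:-→d6:-→d7:-→d8:H6 -> H6
  + 221.80.0.0/12 (H3) depth=12
  lookup 191.25.3.171: bits 10111111000110010 walk d0:H6→d1:-→d2:-→d3:-→d4:-→d5:-→d6:-→d7:-→d8:-→d9:H0→d10:-→d11:-→d12:-→d13:-→d14:-→d15:-→d16:H2→d17:- -> H2

== LOOKUPS ==
["H2","H2","H2","H0","H7","H6","H2"]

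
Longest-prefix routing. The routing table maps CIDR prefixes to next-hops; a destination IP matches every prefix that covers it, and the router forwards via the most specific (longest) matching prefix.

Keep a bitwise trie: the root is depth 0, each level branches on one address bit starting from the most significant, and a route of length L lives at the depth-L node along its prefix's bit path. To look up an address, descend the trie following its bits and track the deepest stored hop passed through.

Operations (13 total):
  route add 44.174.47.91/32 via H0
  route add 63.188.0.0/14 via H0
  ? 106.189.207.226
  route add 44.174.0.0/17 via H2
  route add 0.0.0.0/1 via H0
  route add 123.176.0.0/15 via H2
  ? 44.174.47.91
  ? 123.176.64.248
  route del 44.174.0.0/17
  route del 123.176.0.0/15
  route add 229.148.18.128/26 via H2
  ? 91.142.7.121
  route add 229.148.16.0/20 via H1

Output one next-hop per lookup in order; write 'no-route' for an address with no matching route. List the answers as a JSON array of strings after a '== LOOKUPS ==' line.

Apply in order:
  + 44.174.47.91/32 (H0) depth=32
  + 63.188.0.0/14 (H0) depth=14
  ? 106.189.207.226  path d0:-→d1:-  best=no-route
  + 44.174.0.0/17 (H2) depth=17
  + 0.0.0.0/1 (H0) depth=1
  + 123.176.0.0/15 (H2) depth=15
  ? 44.174.47.91  path d0:-→d1:H0→d2:-→d3:-→d4:-→d5:-→d6:-→d7:-→d8:-→d9:-→d10:-→d11:-→d12:-→d13:-→d14:-→d15:-→d16:-→d17:H2→d18:-→d19:-→d20:-→d21:-→d22:-→d23:-→d24:-→d25:-→d26:-→d27:-→d28:-→d29:-→d30:-→d31:-→d32:H0  best=H0
  ? 123.176.64.248  path d0:-→d1:H0→d2:-→d3:-→d4:-→d5:-→d6:-→d7:-→d8:-→d9:-→d10:-→d11:-→d12:-→d13:-→d14:-→d15:H2  best=H2
  - 44.174.0.0/17 clear@17
  - 123.176.0.0/15 clear@15
  + 229.148.18.128/26 (H2) depth=26
  ? 91.142.7.121  path d0:-→d1:H0→d2:-  best=H0
  + 229.148.16.0/20 (H1) depth=20

== LOOKUPS ==
["no-route","H0","H2","H0"]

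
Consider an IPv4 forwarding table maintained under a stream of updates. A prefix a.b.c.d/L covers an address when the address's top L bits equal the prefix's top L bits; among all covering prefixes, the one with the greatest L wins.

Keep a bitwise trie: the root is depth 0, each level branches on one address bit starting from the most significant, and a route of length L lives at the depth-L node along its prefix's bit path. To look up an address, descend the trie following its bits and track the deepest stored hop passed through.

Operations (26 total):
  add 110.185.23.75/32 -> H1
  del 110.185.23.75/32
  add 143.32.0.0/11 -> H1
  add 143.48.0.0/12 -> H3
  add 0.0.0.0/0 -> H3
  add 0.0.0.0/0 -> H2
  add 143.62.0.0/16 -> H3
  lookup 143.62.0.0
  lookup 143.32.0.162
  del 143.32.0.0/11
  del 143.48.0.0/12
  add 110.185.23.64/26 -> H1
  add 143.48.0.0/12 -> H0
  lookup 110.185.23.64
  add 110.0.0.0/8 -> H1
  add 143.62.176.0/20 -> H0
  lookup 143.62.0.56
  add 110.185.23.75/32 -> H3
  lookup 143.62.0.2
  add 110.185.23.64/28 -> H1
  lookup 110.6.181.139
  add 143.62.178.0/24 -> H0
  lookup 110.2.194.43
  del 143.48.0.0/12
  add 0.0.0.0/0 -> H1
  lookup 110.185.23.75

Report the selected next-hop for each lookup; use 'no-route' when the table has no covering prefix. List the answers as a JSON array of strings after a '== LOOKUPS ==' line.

Trace:
  add 110.185.23.75/32 -> H1 at depth 32
  - 110.185.23.75/32 clear@32
  add 143.32.0.0/11 -> H1 at depth 11
  add 143.48.0.0/12 -> H3 at depth 12
  add 0.0.0.0/0 -> H3 at depth 0
  add 0.0.0.0/0 -> H2 at depth 0
  add 143.62.0.0/16 -> H3 at depth 16
  ? 143.62.0.0  path d0:H2→d1:-→d2:-→d3:-→d4:-→d5:-→d6:-→d7:-→d8:-→d9:-→d10:-→d11:H1→d12:H3→d13:-→d14:-→d15:-→d16:H3  best=H3
  ? 143.32.0.162  path d0:H2→d1:-→d2:-→d3:-→d4:-→d5:-→d6:-→d7:-→d8:-→d9:-→d10:-→d11:H1  best=H1
  - 143.32.0.0/11 clear@11
  - 143.48.0.0/12 clear@12
  add 110.185.23.64/26 -> H1 at depth 26
  add 143.48.0.0/12 -> H0 at depth 12
  ? 110.185.23.64  path d0:H2→d1:-→d2:-→d3:-→d4:-→d5:-→d6:-→d7:-→d8:-→d9:-→d10:-→d11:-→d12:-→d13:-→d14:-→d15:-→d16:-→d17:-→d18:-→d19:-→d20:-→d21:-→d22:-→d23:-→d24:-→d25:-→d26:H1→d27:-→d28:-  best=H1
  add 110.0.0.0/8 -> H1 at depth 8
  add 143.62.176.0/20 -> H0 at depth 20
  ? 143.62.0.56  path d0:H2→d1:-→d2:-→d3:-→d4:-→d5:-→d6:-→d7:-→d8:-→d9:-→d10:-→d11:-→d12:H0→d13:-→d14:-→d15:-→d16:H3  best=H3
  add 110.185.23.75/32 -> H3 at depth 32
  ? 143.62.0.2  path d0:H2→d1:-→d2:-→d3:-→d4:-→d5:-→d6:-→d7:-→d8:-→d9:-→d10:-→d11:-→d12:H0→d13:-→d14:-→d15:-→d16:H3  best=H3
  add 110.185.23.64/28 -> H1 at depth 28
  ? 110.6.181.139  path d0:H2→d1:-→d2:-→d3:-→d4:-→d5:-→d6:-→d7:-→d8:H1  best=H1
  add 143.62.178.0/24 -> H0 at depth 24
  ? 110.2.194.43  path d0:H2→d1:-→d2:-→d3:-→d4:-→d5:-→d6:-→d7:-→d8:H1  best=H1
  - 143.48.0.0/12 clear@12
  add 0.0.0.0/0 -> H1 at depth 0
  ? 110.185.23.75  path d0:H1→d1:-→d2:-→d3:-→d4:-→d5:-→d6:-→d7:-→d8:H1→d9:-→d10:-→d11:-→d12:-→d13:-→d14:-→d15:-→d16:-→d17:-→d18:-→d19:-→d20:-→d21:-→d22:-→d23:-→d24:-→d25:-→d26:H1→d27:-→d28:H1→d29:-→d30:-→d31:-→d32:H3  best=H3

== LOOKUPS ==
["H3","H1","H1","H3","H3","H1","H1","H3"]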